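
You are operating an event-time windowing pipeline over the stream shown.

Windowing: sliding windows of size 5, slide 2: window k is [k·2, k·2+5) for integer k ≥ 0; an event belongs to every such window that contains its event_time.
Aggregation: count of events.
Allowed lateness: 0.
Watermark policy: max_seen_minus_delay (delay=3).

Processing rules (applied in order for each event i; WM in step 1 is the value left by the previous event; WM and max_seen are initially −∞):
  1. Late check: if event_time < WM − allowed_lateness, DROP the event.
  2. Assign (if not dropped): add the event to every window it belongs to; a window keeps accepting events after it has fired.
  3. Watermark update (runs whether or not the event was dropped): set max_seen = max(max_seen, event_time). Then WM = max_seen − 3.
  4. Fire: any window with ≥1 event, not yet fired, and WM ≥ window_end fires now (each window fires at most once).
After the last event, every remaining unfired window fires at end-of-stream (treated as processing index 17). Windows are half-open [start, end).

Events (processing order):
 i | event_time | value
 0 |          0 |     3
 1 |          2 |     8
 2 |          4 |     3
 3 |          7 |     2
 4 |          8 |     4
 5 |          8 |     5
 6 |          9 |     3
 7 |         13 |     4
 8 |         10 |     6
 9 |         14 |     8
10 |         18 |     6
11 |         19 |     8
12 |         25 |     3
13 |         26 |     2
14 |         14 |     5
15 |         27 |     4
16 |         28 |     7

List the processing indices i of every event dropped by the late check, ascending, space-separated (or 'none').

14

i=0 t=0 v=3: → [0,5); WM=-3
i=1 t=2 v=8: → [2,7),[0,5); WM=-1
i=2 t=4 v=3: → [4,9),[2,7),[0,5); WM=1
i=3 t=7 v=2: → [6,11),[4,9); WM=4
i=4 t=8 v=4: → [8,13),[6,11),[4,9); WM=5; [0,5) fires=3
i=5 t=8 v=5: → [8,13),[6,11),[4,9); WM=5
i=6 t=9 v=3: → [8,13),[6,11); WM=6
i=7 t=13 v=4: → [12,17),[10,15); WM=10; [2,7) fires=2 [4,9) fires=4
i=8 t=10 v=6: → [10,15),[8,13),[6,11); WM=10
i=9 t=14 v=8: → [14,19),[12,17),[10,15); WM=11; [6,11) fires=5
i=10 t=18 v=6: → [18,23),[16,21),[14,19); WM=15; [8,13) fires=4 [10,15) fires=3
i=11 t=19 v=8: → [18,23),[16,21); WM=16
i=12 t=25 v=3: → [24,29),[22,27); WM=22; [12,17) fires=2 [14,19) fires=2 [16,21) fires=2
i=13 t=26 v=2: → [26,31),[24,29),[22,27); WM=23; [18,23) fires=2
i=14 t=14 v=5: DROP (t<23-0); WM=23
i=15 t=27 v=4: → [26,31),[24,29); WM=24
i=16 t=28 v=7: → [28,33),[26,31),[24,29); WM=25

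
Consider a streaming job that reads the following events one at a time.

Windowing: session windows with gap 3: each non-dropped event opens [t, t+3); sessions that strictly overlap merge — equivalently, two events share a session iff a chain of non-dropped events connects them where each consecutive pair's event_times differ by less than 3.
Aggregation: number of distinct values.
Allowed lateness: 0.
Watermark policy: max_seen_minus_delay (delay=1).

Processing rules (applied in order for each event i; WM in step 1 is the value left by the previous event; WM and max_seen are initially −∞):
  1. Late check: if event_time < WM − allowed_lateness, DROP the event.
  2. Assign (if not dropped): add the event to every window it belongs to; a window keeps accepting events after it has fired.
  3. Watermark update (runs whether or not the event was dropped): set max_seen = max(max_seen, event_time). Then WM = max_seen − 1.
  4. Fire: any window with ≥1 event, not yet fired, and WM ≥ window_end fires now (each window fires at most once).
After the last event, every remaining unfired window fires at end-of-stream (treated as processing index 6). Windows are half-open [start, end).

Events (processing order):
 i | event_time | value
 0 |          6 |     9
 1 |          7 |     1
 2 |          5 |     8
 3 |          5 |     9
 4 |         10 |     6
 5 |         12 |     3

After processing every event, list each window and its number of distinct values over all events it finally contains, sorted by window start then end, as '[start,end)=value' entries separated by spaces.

[6,10)=2 [10,15)=2

i=0 t=6 v=9: → [6,9); WM=5
i=1 t=7 v=1: → [6,10); WM=6
i=2 t=5 v=8: DROP (t<6-0); WM=6
i=3 t=5 v=9: DROP (t<6-0); WM=6
i=4 t=10 v=6: → [10,13); WM=9
i=5 t=12 v=3: → [10,15); WM=11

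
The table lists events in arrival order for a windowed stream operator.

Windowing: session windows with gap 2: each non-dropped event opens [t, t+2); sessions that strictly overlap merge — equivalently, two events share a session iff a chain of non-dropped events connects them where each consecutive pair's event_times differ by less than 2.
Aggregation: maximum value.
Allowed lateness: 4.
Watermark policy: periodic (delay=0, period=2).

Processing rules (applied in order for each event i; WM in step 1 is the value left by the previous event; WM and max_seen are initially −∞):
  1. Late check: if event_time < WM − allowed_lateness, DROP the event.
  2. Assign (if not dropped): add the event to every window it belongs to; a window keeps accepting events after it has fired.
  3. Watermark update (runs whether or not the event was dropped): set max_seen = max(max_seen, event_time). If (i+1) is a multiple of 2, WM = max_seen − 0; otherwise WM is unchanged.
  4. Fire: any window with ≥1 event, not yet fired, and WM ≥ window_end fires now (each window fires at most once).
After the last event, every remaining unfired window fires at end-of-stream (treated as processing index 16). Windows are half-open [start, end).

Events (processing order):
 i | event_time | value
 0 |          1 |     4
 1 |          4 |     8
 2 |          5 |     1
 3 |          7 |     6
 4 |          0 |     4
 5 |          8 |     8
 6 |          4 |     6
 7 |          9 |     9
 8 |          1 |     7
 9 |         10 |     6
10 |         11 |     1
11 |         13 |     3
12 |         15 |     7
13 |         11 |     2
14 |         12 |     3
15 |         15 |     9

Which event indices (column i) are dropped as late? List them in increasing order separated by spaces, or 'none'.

i=0 t=1 v=4: → [1,3); WM=−∞
i=1 t=4 v=8: → [4,6); WM=4
i=2 t=5 v=1: → [4,7); WM=4
i=3 t=7 v=6: → [7,9); WM=7
i=4 t=0 v=4: DROP (t<7-4); WM=7
i=5 t=8 v=8: → [7,10); WM=8
i=6 t=4 v=6: → [4,7); WM=8
i=7 t=9 v=9: → [7,11); WM=9
i=8 t=1 v=7: DROP (t<9-4); WM=9
i=9 t=10 v=6: → [7,12); WM=10
i=10 t=11 v=1: → [7,13); WM=10
i=11 t=13 v=3: → [13,15); WM=13
i=12 t=15 v=7: → [15,17); WM=13
i=13 t=11 v=2: → [7,13); WM=15
i=14 t=12 v=3: → [7,15); WM=15
i=15 t=15 v=9: → [15,17); WM=15

4 8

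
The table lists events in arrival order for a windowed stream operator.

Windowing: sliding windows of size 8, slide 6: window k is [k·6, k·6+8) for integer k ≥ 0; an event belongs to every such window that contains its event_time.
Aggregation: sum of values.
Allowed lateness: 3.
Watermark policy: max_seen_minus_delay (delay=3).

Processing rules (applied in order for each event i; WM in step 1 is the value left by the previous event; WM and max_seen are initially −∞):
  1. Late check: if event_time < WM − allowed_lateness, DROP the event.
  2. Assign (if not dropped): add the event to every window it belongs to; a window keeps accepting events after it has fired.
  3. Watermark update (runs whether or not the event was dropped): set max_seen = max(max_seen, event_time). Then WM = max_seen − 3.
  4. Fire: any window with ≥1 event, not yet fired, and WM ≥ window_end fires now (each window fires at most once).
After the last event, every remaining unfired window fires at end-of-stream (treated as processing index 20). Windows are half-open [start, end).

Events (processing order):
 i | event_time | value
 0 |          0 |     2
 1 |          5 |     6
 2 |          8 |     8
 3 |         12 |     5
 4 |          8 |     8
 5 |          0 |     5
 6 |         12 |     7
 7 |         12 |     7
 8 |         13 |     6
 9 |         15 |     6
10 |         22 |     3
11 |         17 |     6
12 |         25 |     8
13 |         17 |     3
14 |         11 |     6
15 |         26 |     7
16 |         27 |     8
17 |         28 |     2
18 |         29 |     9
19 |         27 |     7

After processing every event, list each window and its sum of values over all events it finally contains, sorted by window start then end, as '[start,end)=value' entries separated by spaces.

i=0 t=0 v=2: → [0,8); WM=-3
i=1 t=5 v=6: → [0,8); WM=2
i=2 t=8 v=8: → [6,14); WM=5
i=3 t=12 v=5: → [12,20),[6,14); WM=9; [0,8) fires=8
i=4 t=8 v=8: → [6,14); WM=9
i=5 t=0 v=5: DROP (t<9-3); WM=9
i=6 t=12 v=7: → [12,20),[6,14); WM=9
i=7 t=12 v=7: → [12,20),[6,14); WM=9
i=8 t=13 v=6: → [12,20),[6,14); WM=10
i=9 t=15 v=6: → [12,20); WM=12
i=10 t=22 v=3: → [18,26); WM=19; [6,14) fires=41
i=11 t=17 v=6: → [12,20); WM=19
i=12 t=25 v=8: → [24,32),[18,26); WM=22; [12,20) fires=37
i=13 t=17 v=3: DROP (t<22-3); WM=22
i=14 t=11 v=6: DROP (t<22-3); WM=22
i=15 t=26 v=7: → [24,32); WM=23
i=16 t=27 v=8: → [24,32); WM=24
i=17 t=28 v=2: → [24,32); WM=25
i=18 t=29 v=9: → [24,32); WM=26; [18,26) fires=11
i=19 t=27 v=7: → [24,32); WM=26

[0,8)=8 [6,14)=41 [12,20)=37 [18,26)=11 [24,32)=41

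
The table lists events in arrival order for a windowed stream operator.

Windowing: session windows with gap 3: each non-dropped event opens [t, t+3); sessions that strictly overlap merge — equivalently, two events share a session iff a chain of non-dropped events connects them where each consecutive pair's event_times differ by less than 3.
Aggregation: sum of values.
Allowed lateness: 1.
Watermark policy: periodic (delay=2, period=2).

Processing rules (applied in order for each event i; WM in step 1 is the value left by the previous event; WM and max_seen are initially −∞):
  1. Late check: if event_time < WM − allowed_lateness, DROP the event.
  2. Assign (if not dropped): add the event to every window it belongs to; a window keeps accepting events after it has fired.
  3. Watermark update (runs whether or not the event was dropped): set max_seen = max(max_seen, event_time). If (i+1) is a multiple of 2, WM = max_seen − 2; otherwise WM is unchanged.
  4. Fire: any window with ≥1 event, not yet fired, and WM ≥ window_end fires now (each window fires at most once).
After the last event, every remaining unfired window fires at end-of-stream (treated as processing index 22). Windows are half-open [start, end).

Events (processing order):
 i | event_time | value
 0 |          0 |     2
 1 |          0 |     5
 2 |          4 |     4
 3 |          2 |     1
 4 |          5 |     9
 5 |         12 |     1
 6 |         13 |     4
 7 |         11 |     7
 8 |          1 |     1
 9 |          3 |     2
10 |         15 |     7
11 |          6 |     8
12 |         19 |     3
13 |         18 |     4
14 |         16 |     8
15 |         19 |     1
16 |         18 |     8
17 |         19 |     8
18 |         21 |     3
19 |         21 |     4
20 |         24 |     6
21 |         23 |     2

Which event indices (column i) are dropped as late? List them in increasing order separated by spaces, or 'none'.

8 9 11

i=0 t=0 v=2: → [0,3); WM=−∞
i=1 t=0 v=5: → [0,3); WM=-2
i=2 t=4 v=4: → [4,7); WM=-2
i=3 t=2 v=1: → [0,7); WM=2
i=4 t=5 v=9: → [0,8); WM=2
i=5 t=12 v=1: → [12,15); WM=10
i=6 t=13 v=4: → [12,16); WM=10
i=7 t=11 v=7: → [11,16); WM=11
i=8 t=1 v=1: DROP (t<11-1); WM=11
i=9 t=3 v=2: DROP (t<11-1); WM=11
i=10 t=15 v=7: → [11,18); WM=11
i=11 t=6 v=8: DROP (t<11-1); WM=13
i=12 t=19 v=3: → [19,22); WM=13
i=13 t=18 v=4: → [18,22); WM=17
i=14 t=16 v=8: → [11,22); WM=17
i=15 t=19 v=1: → [11,22); WM=17
i=16 t=18 v=8: → [11,22); WM=17
i=17 t=19 v=8: → [11,22); WM=17
i=18 t=21 v=3: → [11,24); WM=17
i=19 t=21 v=4: → [11,24); WM=19
i=20 t=24 v=6: → [24,27); WM=19
i=21 t=23 v=2: → [11,27); WM=22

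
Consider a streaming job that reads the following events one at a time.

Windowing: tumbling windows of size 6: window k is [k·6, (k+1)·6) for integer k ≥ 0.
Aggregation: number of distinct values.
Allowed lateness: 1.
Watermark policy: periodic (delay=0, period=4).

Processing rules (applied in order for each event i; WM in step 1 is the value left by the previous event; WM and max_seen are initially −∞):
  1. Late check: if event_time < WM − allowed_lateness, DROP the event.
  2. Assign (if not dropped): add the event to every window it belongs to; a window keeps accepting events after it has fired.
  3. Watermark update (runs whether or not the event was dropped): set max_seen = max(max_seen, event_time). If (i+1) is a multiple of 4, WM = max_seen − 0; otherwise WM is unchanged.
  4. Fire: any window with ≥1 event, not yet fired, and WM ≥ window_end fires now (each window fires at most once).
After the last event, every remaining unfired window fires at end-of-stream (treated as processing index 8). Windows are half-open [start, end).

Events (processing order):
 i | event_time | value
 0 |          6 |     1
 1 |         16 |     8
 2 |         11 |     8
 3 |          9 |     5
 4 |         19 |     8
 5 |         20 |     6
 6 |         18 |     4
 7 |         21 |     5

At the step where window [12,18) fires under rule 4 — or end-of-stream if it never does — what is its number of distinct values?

i=0 t=6 v=1: → [6,12); WM=−∞
i=1 t=16 v=8: → [12,18); WM=−∞
i=2 t=11 v=8: → [6,12); WM=−∞
i=3 t=9 v=5: → [6,12); WM=16; [6,12) fires=3
i=4 t=19 v=8: → [18,24); WM=16
i=5 t=20 v=6: → [18,24); WM=16
i=6 t=18 v=4: → [18,24); WM=16
i=7 t=21 v=5: → [18,24); WM=21; [12,18) fires=1

1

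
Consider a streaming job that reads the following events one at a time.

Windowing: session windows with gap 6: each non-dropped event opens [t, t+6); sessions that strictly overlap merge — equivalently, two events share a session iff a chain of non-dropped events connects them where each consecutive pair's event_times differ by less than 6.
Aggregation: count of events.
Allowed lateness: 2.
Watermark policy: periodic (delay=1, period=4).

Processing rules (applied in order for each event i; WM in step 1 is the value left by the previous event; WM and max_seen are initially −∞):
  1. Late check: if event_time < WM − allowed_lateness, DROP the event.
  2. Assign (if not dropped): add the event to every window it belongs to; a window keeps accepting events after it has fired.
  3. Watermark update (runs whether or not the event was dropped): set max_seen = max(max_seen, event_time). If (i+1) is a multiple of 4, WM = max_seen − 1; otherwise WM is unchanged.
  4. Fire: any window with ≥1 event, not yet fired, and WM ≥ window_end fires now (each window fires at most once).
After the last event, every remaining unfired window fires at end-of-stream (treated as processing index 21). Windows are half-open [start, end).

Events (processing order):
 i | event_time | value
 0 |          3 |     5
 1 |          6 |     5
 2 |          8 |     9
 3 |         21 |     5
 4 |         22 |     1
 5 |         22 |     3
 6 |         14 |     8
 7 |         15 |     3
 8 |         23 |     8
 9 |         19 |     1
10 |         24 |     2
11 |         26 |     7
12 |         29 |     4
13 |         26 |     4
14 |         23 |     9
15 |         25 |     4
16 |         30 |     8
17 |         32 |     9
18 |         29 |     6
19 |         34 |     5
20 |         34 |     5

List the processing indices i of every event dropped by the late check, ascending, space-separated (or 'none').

i=0 t=3 v=5: → [3,9); WM=−∞
i=1 t=6 v=5: → [3,12); WM=−∞
i=2 t=8 v=9: → [3,14); WM=−∞
i=3 t=21 v=5: → [21,27); WM=20
i=4 t=22 v=1: → [21,28); WM=20
i=5 t=22 v=3: → [21,28); WM=20
i=6 t=14 v=8: DROP (t<20-2); WM=20
i=7 t=15 v=3: DROP (t<20-2); WM=21
i=8 t=23 v=8: → [21,29); WM=21
i=9 t=19 v=1: → [19,29); WM=21
i=10 t=24 v=2: → [19,30); WM=21
i=11 t=26 v=7: → [19,32); WM=25
i=12 t=29 v=4: → [19,35); WM=25
i=13 t=26 v=4: → [19,35); WM=25
i=14 t=23 v=9: → [19,35); WM=25
i=15 t=25 v=4: → [19,35); WM=28
i=16 t=30 v=8: → [19,36); WM=28
i=17 t=32 v=9: → [19,38); WM=28
i=18 t=29 v=6: → [19,38); WM=28
i=19 t=34 v=5: → [19,40); WM=33
i=20 t=34 v=5: → [19,40); WM=33

6 7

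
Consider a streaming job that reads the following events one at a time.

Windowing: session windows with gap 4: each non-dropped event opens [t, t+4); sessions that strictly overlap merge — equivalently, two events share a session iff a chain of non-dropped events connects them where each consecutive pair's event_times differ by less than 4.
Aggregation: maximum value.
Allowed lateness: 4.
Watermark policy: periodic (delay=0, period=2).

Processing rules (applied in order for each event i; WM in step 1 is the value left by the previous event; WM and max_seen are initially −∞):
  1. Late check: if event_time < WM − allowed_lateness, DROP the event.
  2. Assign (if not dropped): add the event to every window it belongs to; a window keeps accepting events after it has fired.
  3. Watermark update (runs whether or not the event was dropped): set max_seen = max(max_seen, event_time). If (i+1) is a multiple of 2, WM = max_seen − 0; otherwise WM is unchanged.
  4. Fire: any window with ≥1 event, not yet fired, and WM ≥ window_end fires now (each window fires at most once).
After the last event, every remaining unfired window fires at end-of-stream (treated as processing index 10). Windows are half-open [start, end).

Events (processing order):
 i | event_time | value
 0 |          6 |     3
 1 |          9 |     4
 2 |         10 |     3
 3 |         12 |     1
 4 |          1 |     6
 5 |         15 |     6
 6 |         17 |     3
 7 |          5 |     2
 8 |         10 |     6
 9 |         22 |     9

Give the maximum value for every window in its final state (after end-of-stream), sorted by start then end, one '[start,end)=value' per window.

i=0 t=6 v=3: → [6,10); WM=−∞
i=1 t=9 v=4: → [6,13); WM=9
i=2 t=10 v=3: → [6,14); WM=9
i=3 t=12 v=1: → [6,16); WM=12
i=4 t=1 v=6: DROP (t<12-4); WM=12
i=5 t=15 v=6: → [6,19); WM=15
i=6 t=17 v=3: → [6,21); WM=15
i=7 t=5 v=2: DROP (t<15-4); WM=17
i=8 t=10 v=6: DROP (t<17-4); WM=17
i=9 t=22 v=9: → [22,26); WM=22

[6,21)=6 [22,26)=9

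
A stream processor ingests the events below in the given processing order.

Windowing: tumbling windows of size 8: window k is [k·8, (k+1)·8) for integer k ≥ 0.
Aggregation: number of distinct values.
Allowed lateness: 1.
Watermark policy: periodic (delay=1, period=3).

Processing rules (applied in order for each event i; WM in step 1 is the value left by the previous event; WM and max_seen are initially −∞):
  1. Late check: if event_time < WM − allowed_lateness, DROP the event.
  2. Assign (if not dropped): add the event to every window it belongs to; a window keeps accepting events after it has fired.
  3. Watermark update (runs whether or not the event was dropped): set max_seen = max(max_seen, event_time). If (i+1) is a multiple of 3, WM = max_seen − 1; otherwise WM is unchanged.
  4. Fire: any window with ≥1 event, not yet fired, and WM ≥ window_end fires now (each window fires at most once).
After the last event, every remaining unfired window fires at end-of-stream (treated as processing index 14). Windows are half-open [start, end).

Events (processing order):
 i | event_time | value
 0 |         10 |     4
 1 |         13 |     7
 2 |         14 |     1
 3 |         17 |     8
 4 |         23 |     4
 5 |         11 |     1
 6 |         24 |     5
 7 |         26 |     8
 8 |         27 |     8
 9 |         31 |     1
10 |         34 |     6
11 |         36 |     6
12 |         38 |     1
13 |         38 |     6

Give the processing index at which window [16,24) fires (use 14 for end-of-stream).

i=0 t=10 v=4: → [8,16); WM=−∞
i=1 t=13 v=7: → [8,16); WM=−∞
i=2 t=14 v=1: → [8,16); WM=13
i=3 t=17 v=8: → [16,24); WM=13
i=4 t=23 v=4: → [16,24); WM=13
i=5 t=11 v=1: DROP (t<13-1); WM=22; [8,16) fires=3
i=6 t=24 v=5: → [24,32); WM=22
i=7 t=26 v=8: → [24,32); WM=22
i=8 t=27 v=8: → [24,32); WM=26; [16,24) fires=2
i=9 t=31 v=1: → [24,32); WM=26
i=10 t=34 v=6: → [32,40); WM=26
i=11 t=36 v=6: → [32,40); WM=35; [24,32) fires=3
i=12 t=38 v=1: → [32,40); WM=35
i=13 t=38 v=6: → [32,40); WM=35

8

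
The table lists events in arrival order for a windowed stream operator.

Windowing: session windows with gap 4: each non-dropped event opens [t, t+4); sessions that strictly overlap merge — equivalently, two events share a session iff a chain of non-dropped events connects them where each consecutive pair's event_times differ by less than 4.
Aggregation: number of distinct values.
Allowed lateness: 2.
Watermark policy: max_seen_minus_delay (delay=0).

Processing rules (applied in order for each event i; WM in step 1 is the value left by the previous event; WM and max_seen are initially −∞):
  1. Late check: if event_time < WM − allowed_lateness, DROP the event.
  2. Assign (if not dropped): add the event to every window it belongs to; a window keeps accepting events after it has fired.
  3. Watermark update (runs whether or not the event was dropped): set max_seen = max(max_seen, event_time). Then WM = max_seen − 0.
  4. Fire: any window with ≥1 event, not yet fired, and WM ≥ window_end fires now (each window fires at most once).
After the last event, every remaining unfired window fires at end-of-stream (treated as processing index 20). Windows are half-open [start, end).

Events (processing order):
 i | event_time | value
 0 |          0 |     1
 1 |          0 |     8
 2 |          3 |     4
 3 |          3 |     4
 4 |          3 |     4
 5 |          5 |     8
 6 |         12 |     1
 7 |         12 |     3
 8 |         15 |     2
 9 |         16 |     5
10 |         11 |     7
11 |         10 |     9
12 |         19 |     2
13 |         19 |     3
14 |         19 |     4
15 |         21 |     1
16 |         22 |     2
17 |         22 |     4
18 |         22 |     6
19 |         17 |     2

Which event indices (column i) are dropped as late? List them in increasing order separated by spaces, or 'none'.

i=0 t=0 v=1: → [0,4); WM=0
i=1 t=0 v=8: → [0,4); WM=0
i=2 t=3 v=4: → [0,7); WM=3
i=3 t=3 v=4: → [0,7); WM=3
i=4 t=3 v=4: → [0,7); WM=3
i=5 t=5 v=8: → [0,9); WM=5
i=6 t=12 v=1: → [12,16); WM=12
i=7 t=12 v=3: → [12,16); WM=12
i=8 t=15 v=2: → [12,19); WM=15
i=9 t=16 v=5: → [12,20); WM=16
i=10 t=11 v=7: DROP (t<16-2); WM=16
i=11 t=10 v=9: DROP (t<16-2); WM=16
i=12 t=19 v=2: → [12,23); WM=19
i=13 t=19 v=3: → [12,23); WM=19
i=14 t=19 v=4: → [12,23); WM=19
i=15 t=21 v=1: → [12,25); WM=21
i=16 t=22 v=2: → [12,26); WM=22
i=17 t=22 v=4: → [12,26); WM=22
i=18 t=22 v=6: → [12,26); WM=22
i=19 t=17 v=2: DROP (t<22-2); WM=22

10 11 19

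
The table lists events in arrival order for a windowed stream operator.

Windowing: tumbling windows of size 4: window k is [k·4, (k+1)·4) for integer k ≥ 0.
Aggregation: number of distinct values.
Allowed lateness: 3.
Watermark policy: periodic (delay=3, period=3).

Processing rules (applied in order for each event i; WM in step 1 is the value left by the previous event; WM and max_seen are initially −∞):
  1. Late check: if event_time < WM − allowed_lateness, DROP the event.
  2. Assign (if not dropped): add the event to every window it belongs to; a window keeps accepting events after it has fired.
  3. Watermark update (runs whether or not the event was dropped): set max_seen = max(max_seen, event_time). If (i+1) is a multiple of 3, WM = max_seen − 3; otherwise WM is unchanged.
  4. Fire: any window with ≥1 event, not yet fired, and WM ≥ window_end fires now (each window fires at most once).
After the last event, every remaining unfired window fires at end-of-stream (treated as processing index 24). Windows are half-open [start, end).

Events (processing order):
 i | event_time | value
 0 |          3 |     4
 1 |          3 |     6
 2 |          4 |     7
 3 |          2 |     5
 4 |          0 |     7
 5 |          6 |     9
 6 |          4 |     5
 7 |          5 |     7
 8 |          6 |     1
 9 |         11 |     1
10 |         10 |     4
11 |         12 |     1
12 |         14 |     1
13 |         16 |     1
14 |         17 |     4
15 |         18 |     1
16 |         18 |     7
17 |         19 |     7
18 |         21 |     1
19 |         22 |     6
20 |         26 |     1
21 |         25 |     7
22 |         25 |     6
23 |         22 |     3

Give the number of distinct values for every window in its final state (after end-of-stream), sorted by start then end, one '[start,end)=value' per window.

[0,4)=4 [4,8)=4 [8,12)=2 [12,16)=1 [16,20)=3 [20,24)=3 [24,28)=3

i=0 t=3 v=4: → [0,4); WM=−∞
i=1 t=3 v=6: → [0,4); WM=−∞
i=2 t=4 v=7: → [4,8); WM=1
i=3 t=2 v=5: → [0,4); WM=1
i=4 t=0 v=7: → [0,4); WM=1
i=5 t=6 v=9: → [4,8); WM=3
i=6 t=4 v=5: → [4,8); WM=3
i=7 t=5 v=7: → [4,8); WM=3
i=8 t=6 v=1: → [4,8); WM=3
i=9 t=11 v=1: → [8,12); WM=3
i=10 t=10 v=4: → [8,12); WM=3
i=11 t=12 v=1: → [12,16); WM=9; [0,4) fires=4 [4,8) fires=4
i=12 t=14 v=1: → [12,16); WM=9
i=13 t=16 v=1: → [16,20); WM=9
i=14 t=17 v=4: → [16,20); WM=14; [8,12) fires=2
i=15 t=18 v=1: → [16,20); WM=14
i=16 t=18 v=7: → [16,20); WM=14
i=17 t=19 v=7: → [16,20); WM=16; [12,16) fires=1
i=18 t=21 v=1: → [20,24); WM=16
i=19 t=22 v=6: → [20,24); WM=16
i=20 t=26 v=1: → [24,28); WM=23; [16,20) fires=3
i=21 t=25 v=7: → [24,28); WM=23
i=22 t=25 v=6: → [24,28); WM=23
i=23 t=22 v=3: → [20,24); WM=23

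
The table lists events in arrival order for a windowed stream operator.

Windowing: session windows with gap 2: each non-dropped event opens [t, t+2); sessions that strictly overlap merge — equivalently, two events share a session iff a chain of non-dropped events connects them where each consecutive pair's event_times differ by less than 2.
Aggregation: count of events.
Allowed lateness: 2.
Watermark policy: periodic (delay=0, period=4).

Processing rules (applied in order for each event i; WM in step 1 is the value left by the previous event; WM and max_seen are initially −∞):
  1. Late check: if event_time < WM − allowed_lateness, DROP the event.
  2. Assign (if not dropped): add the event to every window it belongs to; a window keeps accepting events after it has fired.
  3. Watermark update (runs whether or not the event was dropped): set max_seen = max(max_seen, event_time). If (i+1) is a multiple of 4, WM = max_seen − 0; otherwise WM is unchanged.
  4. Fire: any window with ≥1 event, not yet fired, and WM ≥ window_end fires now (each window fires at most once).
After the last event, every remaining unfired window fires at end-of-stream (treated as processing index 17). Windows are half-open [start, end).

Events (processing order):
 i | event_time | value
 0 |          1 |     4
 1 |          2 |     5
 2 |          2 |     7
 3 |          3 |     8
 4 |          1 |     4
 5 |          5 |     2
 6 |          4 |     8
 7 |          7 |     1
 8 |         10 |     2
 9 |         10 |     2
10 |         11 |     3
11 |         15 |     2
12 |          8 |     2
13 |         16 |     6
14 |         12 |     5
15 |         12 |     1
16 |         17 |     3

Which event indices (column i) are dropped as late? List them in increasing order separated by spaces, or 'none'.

12 14 15

i=0 t=1 v=4: → [1,3); WM=−∞
i=1 t=2 v=5: → [1,4); WM=−∞
i=2 t=2 v=7: → [1,4); WM=−∞
i=3 t=3 v=8: → [1,5); WM=3
i=4 t=1 v=4: → [1,5); WM=3
i=5 t=5 v=2: → [5,7); WM=3
i=6 t=4 v=8: → [1,7); WM=3
i=7 t=7 v=1: → [7,9); WM=7
i=8 t=10 v=2: → [10,12); WM=7
i=9 t=10 v=2: → [10,12); WM=7
i=10 t=11 v=3: → [10,13); WM=7
i=11 t=15 v=2: → [15,17); WM=15
i=12 t=8 v=2: DROP (t<15-2); WM=15
i=13 t=16 v=6: → [15,18); WM=15
i=14 t=12 v=5: DROP (t<15-2); WM=15
i=15 t=12 v=1: DROP (t<15-2); WM=16
i=16 t=17 v=3: → [15,19); WM=16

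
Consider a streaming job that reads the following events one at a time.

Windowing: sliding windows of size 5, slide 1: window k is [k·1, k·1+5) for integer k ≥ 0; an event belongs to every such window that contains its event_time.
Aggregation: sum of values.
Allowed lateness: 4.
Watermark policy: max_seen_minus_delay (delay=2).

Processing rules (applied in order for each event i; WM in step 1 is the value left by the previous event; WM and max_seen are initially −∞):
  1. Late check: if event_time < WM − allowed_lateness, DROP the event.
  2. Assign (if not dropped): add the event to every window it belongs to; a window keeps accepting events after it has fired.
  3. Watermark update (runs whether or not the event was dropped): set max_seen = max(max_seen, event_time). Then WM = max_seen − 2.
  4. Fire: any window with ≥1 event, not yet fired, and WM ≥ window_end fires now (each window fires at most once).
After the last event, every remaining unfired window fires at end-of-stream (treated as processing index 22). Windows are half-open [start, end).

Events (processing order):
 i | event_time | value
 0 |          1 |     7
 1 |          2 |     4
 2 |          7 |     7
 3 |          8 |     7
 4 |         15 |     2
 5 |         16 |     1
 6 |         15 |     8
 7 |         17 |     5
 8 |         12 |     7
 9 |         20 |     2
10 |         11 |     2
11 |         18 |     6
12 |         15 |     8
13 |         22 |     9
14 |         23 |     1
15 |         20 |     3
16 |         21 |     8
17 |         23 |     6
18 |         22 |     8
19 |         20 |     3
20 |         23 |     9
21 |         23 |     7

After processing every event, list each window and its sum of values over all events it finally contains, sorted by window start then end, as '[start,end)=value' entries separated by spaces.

i=0 t=1 v=7: → [1,6),[0,5); WM=-1
i=1 t=2 v=4: → [2,7),[1,6),[0,5); WM=0
i=2 t=7 v=7: → [7,12),[6,11),[5,10),[4,9),[3,8); WM=5; [0,5) fires=11
i=3 t=8 v=7: → [8,13),[7,12),[6,11),[5,10),[4,9); WM=6; [1,6) fires=11
i=4 t=15 v=2: → [15,20),[14,19),[13,18),[12,17),[11,16); WM=13; [2,7) fires=4 [3,8) fires=7 [4,9) fires=14 [5,10) fires=14 [6,11) fires=14 [7,12) fires=14 [8,13) fires=7
i=5 t=16 v=1: → [16,21),[15,20),[14,19),[13,18),[12,17); WM=14
i=6 t=15 v=8: → [15,20),[14,19),[13,18),[12,17),[11,16); WM=14
i=7 t=17 v=5: → [17,22),[16,21),[15,20),[14,19),[13,18); WM=15
i=8 t=12 v=7: → [12,17),[11,16),[10,15),[9,14),[8,13); WM=15; [9,14) fires=7 [10,15) fires=7
i=9 t=20 v=2: → [20,25),[19,24),[18,23),[17,22),[16,21); WM=18; [11,16) fires=17 [12,17) fires=18 [13,18) fires=16
i=10 t=11 v=2: DROP (t<18-4); WM=18
i=11 t=18 v=6: → [18,23),[17,22),[16,21),[15,20),[14,19); WM=18
i=12 t=15 v=8: → [15,20),[14,19),[13,18),[12,17),[11,16); WM=18
i=13 t=22 v=9: → [22,27),[21,26),[20,25),[19,24),[18,23); WM=20; [14,19) fires=30 [15,20) fires=30
i=14 t=23 v=1: → [23,28),[22,27),[21,26),[20,25),[19,24); WM=21; [16,21) fires=14
i=15 t=20 v=3: → [20,25),[19,24),[18,23),[17,22),[16,21); WM=21
i=16 t=21 v=8: → [21,26),[20,25),[19,24),[18,23),[17,22); WM=21
i=17 t=23 v=6: → [23,28),[22,27),[21,26),[20,25),[19,24); WM=21
i=18 t=22 v=8: → [22,27),[21,26),[20,25),[19,24),[18,23); WM=21
i=19 t=20 v=3: → [20,25),[19,24),[18,23),[17,22),[16,21); WM=21
i=20 t=23 v=9: → [23,28),[22,27),[21,26),[20,25),[19,24); WM=21
i=21 t=23 v=7: → [23,28),[22,27),[21,26),[20,25),[19,24); WM=21

[0,5)=11 [1,6)=11 [2,7)=4 [3,8)=7 [4,9)=14 [5,10)=14 [6,11)=14 [7,12)=14 [8,13)=14 [9,14)=7 [10,15)=7 [11,16)=25 [12,17)=26 [13,18)=24 [14,19)=30 [15,20)=30 [16,21)=20 [17,22)=27 [18,23)=39 [19,24)=56 [20,25)=56 [21,26)=48 [22,27)=40 [23,28)=23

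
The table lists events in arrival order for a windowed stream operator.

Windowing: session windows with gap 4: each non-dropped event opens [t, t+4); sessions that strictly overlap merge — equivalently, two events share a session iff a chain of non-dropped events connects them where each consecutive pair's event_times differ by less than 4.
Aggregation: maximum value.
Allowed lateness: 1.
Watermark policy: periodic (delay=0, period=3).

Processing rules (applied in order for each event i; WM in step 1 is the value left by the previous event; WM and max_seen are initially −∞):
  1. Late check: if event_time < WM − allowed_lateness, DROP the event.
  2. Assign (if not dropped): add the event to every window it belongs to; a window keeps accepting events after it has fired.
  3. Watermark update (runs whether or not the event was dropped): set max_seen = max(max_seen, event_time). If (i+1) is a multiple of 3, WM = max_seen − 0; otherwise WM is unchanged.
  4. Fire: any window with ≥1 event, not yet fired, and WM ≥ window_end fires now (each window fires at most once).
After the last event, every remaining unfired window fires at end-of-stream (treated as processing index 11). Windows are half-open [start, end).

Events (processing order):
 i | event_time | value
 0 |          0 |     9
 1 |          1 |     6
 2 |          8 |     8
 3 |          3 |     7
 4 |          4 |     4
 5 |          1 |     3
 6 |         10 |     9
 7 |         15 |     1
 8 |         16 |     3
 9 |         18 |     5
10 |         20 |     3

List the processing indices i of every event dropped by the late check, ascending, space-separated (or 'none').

i=0 t=0 v=9: → [0,4); WM=−∞
i=1 t=1 v=6: → [0,5); WM=−∞
i=2 t=8 v=8: → [8,12); WM=8
i=3 t=3 v=7: DROP (t<8-1); WM=8
i=4 t=4 v=4: DROP (t<8-1); WM=8
i=5 t=1 v=3: DROP (t<8-1); WM=8
i=6 t=10 v=9: → [8,14); WM=8
i=7 t=15 v=1: → [15,19); WM=8
i=8 t=16 v=3: → [15,20); WM=16
i=9 t=18 v=5: → [15,22); WM=16
i=10 t=20 v=3: → [15,24); WM=16

3 4 5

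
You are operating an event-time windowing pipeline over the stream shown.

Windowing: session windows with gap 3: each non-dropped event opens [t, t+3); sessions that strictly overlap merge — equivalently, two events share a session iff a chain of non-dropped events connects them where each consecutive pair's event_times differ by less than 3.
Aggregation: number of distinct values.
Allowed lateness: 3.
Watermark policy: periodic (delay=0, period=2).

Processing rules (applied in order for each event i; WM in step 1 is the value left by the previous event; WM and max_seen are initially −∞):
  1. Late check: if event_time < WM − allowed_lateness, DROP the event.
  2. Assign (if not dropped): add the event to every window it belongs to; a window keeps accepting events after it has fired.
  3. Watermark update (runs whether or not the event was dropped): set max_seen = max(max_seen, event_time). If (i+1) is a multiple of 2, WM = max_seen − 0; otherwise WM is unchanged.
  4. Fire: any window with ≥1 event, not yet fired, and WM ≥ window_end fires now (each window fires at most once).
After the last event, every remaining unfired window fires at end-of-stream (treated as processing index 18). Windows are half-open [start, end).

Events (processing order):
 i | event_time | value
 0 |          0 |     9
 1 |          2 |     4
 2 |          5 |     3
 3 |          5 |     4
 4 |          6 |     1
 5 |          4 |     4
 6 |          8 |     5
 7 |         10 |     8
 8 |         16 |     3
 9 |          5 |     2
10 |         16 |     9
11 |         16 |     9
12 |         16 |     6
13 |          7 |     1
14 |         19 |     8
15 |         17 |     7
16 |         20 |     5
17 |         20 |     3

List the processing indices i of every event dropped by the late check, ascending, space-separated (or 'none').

9 13

i=0 t=0 v=9: → [0,3); WM=−∞
i=1 t=2 v=4: → [0,5); WM=2
i=2 t=5 v=3: → [5,8); WM=2
i=3 t=5 v=4: → [5,8); WM=5
i=4 t=6 v=1: → [5,9); WM=5
i=5 t=4 v=4: → [0,9); WM=6
i=6 t=8 v=5: → [0,11); WM=6
i=7 t=10 v=8: → [0,13); WM=10
i=8 t=16 v=3: → [16,19); WM=10
i=9 t=5 v=2: DROP (t<10-3); WM=16
i=10 t=16 v=9: → [16,19); WM=16
i=11 t=16 v=9: → [16,19); WM=16
i=12 t=16 v=6: → [16,19); WM=16
i=13 t=7 v=1: DROP (t<16-3); WM=16
i=14 t=19 v=8: → [19,22); WM=16
i=15 t=17 v=7: → [16,22); WM=19
i=16 t=20 v=5: → [16,23); WM=19
i=17 t=20 v=3: → [16,23); WM=20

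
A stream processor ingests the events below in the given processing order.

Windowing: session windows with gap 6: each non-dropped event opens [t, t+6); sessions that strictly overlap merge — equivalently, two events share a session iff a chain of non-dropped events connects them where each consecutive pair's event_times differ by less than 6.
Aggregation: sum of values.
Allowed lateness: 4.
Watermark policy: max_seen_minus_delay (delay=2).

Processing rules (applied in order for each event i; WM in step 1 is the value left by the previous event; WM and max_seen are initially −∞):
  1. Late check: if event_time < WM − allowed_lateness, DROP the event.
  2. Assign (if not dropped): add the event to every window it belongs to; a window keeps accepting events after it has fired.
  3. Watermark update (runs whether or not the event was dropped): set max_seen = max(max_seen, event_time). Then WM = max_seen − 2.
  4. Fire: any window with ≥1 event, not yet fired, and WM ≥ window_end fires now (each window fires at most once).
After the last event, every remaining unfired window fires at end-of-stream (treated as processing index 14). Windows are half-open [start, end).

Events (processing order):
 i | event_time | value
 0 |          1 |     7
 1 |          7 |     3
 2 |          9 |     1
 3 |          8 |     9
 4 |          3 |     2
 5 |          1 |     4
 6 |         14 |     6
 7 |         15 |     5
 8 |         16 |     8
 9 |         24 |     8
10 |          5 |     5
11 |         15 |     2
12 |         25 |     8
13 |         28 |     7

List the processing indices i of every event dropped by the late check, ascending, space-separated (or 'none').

i=0 t=1 v=7: → [1,7); WM=-1
i=1 t=7 v=3: → [7,13); WM=5
i=2 t=9 v=1: → [7,15); WM=7
i=3 t=8 v=9: → [7,15); WM=7
i=4 t=3 v=2: → [1,15); WM=7
i=5 t=1 v=4: DROP (t<7-4); WM=7
i=6 t=14 v=6: → [1,20); WM=12
i=7 t=15 v=5: → [1,21); WM=13
i=8 t=16 v=8: → [1,22); WM=14
i=9 t=24 v=8: → [24,30); WM=22
i=10 t=5 v=5: DROP (t<22-4); WM=22
i=11 t=15 v=2: DROP (t<22-4); WM=22
i=12 t=25 v=8: → [24,31); WM=23
i=13 t=28 v=7: → [24,34); WM=26

5 10 11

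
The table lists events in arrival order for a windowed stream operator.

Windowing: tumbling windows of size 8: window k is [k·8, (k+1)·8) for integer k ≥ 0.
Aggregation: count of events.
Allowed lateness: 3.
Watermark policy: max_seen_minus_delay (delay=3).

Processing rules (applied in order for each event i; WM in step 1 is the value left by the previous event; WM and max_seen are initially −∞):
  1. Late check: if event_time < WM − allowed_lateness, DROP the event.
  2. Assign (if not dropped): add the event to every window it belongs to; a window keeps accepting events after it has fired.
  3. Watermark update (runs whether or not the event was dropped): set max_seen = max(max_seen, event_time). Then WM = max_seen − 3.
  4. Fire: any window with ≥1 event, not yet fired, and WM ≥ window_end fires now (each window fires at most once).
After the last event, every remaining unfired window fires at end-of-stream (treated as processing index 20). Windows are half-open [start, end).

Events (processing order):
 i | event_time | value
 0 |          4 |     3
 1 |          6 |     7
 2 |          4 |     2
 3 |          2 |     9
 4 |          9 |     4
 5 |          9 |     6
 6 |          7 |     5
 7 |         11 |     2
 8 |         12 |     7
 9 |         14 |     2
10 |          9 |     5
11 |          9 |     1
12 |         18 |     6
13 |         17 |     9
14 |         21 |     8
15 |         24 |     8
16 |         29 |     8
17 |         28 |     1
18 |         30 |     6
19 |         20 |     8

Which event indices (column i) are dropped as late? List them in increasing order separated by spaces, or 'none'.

i=0 t=4 v=3: → [0,8); WM=1
i=1 t=6 v=7: → [0,8); WM=3
i=2 t=4 v=2: → [0,8); WM=3
i=3 t=2 v=9: → [0,8); WM=3
i=4 t=9 v=4: → [8,16); WM=6
i=5 t=9 v=6: → [8,16); WM=6
i=6 t=7 v=5: → [0,8); WM=6
i=7 t=11 v=2: → [8,16); WM=8; [0,8) fires=5
i=8 t=12 v=7: → [8,16); WM=9
i=9 t=14 v=2: → [8,16); WM=11
i=10 t=9 v=5: → [8,16); WM=11
i=11 t=9 v=1: → [8,16); WM=11
i=12 t=18 v=6: → [16,24); WM=15
i=13 t=17 v=9: → [16,24); WM=15
i=14 t=21 v=8: → [16,24); WM=18; [8,16) fires=7
i=15 t=24 v=8: → [24,32); WM=21
i=16 t=29 v=8: → [24,32); WM=26; [16,24) fires=3
i=17 t=28 v=1: → [24,32); WM=26
i=18 t=30 v=6: → [24,32); WM=27
i=19 t=20 v=8: DROP (t<27-3); WM=27

19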